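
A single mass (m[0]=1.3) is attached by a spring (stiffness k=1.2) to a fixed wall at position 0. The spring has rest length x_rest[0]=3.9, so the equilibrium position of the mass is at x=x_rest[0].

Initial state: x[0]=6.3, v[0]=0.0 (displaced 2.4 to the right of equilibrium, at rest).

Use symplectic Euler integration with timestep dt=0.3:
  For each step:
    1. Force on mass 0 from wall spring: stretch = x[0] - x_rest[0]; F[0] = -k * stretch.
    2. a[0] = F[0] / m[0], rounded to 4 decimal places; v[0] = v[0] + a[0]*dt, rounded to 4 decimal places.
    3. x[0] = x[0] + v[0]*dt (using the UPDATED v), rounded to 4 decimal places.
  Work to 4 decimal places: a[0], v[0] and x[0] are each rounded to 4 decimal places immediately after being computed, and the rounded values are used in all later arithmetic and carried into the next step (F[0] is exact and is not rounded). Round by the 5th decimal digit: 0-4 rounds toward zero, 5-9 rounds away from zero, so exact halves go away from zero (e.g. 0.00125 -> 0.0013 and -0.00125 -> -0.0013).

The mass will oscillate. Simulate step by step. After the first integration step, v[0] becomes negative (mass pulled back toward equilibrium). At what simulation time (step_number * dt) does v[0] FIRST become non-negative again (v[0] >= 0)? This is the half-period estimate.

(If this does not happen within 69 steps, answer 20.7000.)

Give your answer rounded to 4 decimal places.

Answer: 3.3000

Derivation:
Step 0: x=[6.3000] v=[0.0000]
Step 1: x=[6.1006] v=[-0.6646]
Step 2: x=[5.7184] v=[-1.2740]
Step 3: x=[5.1851] v=[-1.7776]
Step 4: x=[4.5451] v=[-2.1335]
Step 5: x=[3.8514] v=[-2.3122]
Step 6: x=[3.1618] v=[-2.2987]
Step 7: x=[2.5335] v=[-2.0943]
Step 8: x=[2.0187] v=[-1.7159]
Step 9: x=[1.6602] v=[-1.1949]
Step 10: x=[1.4878] v=[-0.5747]
Step 11: x=[1.5158] v=[0.0933]
First v>=0 after going negative at step 11, time=3.3000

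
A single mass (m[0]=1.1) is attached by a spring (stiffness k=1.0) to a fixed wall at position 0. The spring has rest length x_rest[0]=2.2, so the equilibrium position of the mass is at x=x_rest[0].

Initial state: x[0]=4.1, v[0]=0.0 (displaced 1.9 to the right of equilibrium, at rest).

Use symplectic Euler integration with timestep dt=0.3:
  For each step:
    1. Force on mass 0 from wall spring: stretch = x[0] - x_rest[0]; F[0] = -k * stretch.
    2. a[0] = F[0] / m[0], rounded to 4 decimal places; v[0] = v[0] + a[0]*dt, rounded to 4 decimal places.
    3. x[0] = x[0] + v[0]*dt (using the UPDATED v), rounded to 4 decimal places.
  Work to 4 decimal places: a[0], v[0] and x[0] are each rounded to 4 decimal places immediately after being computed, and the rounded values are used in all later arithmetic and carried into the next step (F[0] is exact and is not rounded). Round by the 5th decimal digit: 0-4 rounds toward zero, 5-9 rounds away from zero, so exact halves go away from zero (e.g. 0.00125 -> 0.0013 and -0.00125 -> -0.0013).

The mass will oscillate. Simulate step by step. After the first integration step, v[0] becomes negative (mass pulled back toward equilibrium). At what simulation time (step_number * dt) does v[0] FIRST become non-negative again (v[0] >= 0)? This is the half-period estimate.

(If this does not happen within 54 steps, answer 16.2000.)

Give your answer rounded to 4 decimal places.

Answer: 3.3000

Derivation:
Step 0: x=[4.1000] v=[0.0000]
Step 1: x=[3.9445] v=[-0.5182]
Step 2: x=[3.6463] v=[-0.9940]
Step 3: x=[3.2298] v=[-1.3884]
Step 4: x=[2.7290] v=[-1.6693]
Step 5: x=[2.1849] v=[-1.8136]
Step 6: x=[1.6421] v=[-1.8095]
Step 7: x=[1.1449] v=[-1.6573]
Step 8: x=[0.7341] v=[-1.3695]
Step 9: x=[0.4432] v=[-0.9697]
Step 10: x=[0.2960] v=[-0.4906]
Step 11: x=[0.3046] v=[0.0287]
First v>=0 after going negative at step 11, time=3.3000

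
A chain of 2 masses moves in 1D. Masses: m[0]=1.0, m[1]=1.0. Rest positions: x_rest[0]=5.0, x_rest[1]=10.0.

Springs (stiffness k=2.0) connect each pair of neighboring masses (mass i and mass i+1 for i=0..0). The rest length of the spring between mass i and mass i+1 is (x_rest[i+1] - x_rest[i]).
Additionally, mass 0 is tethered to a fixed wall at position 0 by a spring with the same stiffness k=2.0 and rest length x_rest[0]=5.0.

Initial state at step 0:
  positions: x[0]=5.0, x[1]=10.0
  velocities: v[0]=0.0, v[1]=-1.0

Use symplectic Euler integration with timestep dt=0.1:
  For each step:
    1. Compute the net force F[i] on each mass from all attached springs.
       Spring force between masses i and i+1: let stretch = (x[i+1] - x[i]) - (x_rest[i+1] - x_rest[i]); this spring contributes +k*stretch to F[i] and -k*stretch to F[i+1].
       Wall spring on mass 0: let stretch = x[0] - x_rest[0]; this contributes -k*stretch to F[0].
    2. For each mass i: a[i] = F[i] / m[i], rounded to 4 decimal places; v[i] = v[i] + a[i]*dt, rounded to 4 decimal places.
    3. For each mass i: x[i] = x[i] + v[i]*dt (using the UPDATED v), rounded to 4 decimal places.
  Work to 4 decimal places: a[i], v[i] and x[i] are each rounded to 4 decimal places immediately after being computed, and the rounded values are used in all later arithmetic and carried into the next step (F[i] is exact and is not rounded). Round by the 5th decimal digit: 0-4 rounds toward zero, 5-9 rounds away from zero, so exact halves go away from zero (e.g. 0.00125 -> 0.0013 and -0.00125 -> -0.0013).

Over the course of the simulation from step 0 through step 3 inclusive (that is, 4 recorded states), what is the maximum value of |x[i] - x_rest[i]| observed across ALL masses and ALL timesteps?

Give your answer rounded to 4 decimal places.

Step 0: x=[5.0000 10.0000] v=[0.0000 -1.0000]
Step 1: x=[5.0000 9.9000] v=[0.0000 -1.0000]
Step 2: x=[4.9980 9.8020] v=[-0.0200 -0.9800]
Step 3: x=[4.9921 9.7079] v=[-0.0588 -0.9408]
Max displacement = 0.2921

Answer: 0.2921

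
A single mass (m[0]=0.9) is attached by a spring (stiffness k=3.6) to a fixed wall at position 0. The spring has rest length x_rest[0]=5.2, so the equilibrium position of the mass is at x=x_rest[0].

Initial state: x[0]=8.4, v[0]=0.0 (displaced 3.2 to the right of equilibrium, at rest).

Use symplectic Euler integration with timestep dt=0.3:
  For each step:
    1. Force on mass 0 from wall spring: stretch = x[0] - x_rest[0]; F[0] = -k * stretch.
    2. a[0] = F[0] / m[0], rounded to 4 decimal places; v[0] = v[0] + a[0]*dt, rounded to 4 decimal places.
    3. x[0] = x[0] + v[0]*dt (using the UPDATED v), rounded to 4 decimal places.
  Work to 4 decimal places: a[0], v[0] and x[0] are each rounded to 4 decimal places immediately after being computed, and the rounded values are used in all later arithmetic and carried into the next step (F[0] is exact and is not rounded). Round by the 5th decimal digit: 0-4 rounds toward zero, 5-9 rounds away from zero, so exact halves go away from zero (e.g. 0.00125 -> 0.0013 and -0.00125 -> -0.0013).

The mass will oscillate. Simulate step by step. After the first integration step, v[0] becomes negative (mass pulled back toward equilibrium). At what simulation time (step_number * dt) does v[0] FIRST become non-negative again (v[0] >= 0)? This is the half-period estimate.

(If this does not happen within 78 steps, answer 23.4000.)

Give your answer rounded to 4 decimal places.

Step 0: x=[8.4000] v=[0.0000]
Step 1: x=[7.2480] v=[-3.8400]
Step 2: x=[5.3587] v=[-6.2976]
Step 3: x=[3.4123] v=[-6.4880]
Step 4: x=[2.1095] v=[-4.3428]
Step 5: x=[1.9192] v=[-0.6342]
Step 6: x=[2.9100] v=[3.3028]
First v>=0 after going negative at step 6, time=1.8000

Answer: 1.8000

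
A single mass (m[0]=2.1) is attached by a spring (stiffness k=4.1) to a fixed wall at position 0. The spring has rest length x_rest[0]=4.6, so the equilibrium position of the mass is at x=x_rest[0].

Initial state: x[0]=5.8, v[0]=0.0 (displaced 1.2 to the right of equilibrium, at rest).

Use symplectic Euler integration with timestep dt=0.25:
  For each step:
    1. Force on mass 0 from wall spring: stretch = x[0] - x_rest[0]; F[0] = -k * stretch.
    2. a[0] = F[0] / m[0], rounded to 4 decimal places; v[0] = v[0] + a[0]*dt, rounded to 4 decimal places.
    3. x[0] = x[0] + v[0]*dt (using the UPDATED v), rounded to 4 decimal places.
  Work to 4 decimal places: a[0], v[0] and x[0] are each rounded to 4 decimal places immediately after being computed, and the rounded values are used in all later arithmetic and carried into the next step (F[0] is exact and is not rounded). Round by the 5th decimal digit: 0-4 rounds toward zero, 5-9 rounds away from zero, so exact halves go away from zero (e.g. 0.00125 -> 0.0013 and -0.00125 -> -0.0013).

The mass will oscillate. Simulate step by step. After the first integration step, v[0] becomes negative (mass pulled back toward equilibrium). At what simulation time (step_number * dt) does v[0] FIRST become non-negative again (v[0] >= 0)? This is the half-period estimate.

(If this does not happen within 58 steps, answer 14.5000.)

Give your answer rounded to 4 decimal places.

Step 0: x=[5.8000] v=[0.0000]
Step 1: x=[5.6536] v=[-0.5857]
Step 2: x=[5.3786] v=[-1.1000]
Step 3: x=[5.0086] v=[-1.4800]
Step 4: x=[4.5888] v=[-1.6794]
Step 5: x=[4.1703] v=[-1.6739]
Step 6: x=[3.8043] v=[-1.4642]
Step 7: x=[3.5354] v=[-1.0758]
Step 8: x=[3.3964] v=[-0.5562]
Step 9: x=[3.4042] v=[0.0313]
First v>=0 after going negative at step 9, time=2.2500

Answer: 2.2500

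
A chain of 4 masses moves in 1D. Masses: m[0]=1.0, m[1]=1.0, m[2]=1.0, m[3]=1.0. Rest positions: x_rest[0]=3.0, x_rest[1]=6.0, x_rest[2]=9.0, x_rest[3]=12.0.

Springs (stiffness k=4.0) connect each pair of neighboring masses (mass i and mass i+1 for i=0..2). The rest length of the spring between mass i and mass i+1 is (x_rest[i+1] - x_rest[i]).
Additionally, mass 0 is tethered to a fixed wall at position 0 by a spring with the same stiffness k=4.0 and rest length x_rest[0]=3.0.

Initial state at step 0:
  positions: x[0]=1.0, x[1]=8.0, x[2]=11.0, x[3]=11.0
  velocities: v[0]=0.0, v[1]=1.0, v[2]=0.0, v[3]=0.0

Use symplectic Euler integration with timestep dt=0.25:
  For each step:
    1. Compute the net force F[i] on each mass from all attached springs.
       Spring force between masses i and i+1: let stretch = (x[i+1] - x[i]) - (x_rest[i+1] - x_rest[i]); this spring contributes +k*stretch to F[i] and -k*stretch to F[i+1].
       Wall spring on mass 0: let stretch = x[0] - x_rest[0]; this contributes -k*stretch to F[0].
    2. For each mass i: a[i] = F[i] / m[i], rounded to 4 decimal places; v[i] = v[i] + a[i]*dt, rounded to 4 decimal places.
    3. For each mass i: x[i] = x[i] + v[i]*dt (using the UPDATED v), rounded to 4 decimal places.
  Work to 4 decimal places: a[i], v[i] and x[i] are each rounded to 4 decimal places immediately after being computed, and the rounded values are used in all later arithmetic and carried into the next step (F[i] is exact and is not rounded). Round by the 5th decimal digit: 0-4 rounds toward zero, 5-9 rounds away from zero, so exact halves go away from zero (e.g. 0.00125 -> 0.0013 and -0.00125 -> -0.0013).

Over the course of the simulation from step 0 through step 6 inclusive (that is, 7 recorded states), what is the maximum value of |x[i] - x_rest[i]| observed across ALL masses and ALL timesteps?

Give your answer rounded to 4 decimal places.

Step 0: x=[1.0000 8.0000 11.0000 11.0000] v=[0.0000 1.0000 0.0000 0.0000]
Step 1: x=[2.5000 7.2500 10.2500 11.7500] v=[6.0000 -3.0000 -3.0000 3.0000]
Step 2: x=[4.5625 6.0625 9.1250 12.8750] v=[8.2500 -4.7500 -4.5000 4.5000]
Step 3: x=[5.8594 5.2656 8.1719 13.8125] v=[5.1875 -3.1875 -3.8125 3.7500]
Step 4: x=[5.5430 5.3438 7.9024 14.0899] v=[-1.2657 0.3126 -1.0782 1.1094]
Step 5: x=[3.7910 6.1114 8.5401 13.5704] v=[-7.0079 3.0704 2.5507 -2.0781]
Step 6: x=[1.6714 6.9061 9.8282 12.5433] v=[-8.4785 3.1787 5.1523 -4.1084]
Max displacement = 2.8594

Answer: 2.8594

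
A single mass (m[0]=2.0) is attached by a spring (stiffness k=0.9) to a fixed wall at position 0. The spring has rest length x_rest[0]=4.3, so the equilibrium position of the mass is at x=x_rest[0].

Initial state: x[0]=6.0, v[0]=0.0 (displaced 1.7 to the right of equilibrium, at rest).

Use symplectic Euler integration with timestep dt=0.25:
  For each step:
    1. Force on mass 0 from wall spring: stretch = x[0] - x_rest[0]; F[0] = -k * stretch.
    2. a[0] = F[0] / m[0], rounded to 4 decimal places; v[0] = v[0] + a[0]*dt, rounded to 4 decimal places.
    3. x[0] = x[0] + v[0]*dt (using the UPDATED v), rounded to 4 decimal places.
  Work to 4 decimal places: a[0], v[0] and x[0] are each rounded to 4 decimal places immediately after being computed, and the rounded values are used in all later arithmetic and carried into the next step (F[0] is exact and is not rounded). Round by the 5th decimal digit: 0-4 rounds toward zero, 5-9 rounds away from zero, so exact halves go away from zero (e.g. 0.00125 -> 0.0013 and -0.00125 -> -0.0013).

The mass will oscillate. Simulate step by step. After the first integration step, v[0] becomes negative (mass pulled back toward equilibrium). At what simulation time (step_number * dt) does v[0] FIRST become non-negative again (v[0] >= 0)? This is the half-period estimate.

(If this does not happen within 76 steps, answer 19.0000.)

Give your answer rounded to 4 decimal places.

Answer: 4.7500

Derivation:
Step 0: x=[6.0000] v=[0.0000]
Step 1: x=[5.9522] v=[-0.1913]
Step 2: x=[5.8579] v=[-0.3772]
Step 3: x=[5.7198] v=[-0.5525]
Step 4: x=[5.5418] v=[-0.7122]
Step 5: x=[5.3288] v=[-0.8519]
Step 6: x=[5.0869] v=[-0.9677]
Step 7: x=[4.8229] v=[-1.0562]
Step 8: x=[4.5442] v=[-1.1150]
Step 9: x=[4.2586] v=[-1.1425]
Step 10: x=[3.9741] v=[-1.1379]
Step 11: x=[3.6988] v=[-1.1012]
Step 12: x=[3.4404] v=[-1.0336]
Step 13: x=[3.2062] v=[-0.9369]
Step 14: x=[3.0027] v=[-0.8139]
Step 15: x=[2.8357] v=[-0.6680]
Step 16: x=[2.7099] v=[-0.5033]
Step 17: x=[2.6288] v=[-0.3244]
Step 18: x=[2.5947] v=[-0.1364]
Step 19: x=[2.6086] v=[0.0555]
First v>=0 after going negative at step 19, time=4.7500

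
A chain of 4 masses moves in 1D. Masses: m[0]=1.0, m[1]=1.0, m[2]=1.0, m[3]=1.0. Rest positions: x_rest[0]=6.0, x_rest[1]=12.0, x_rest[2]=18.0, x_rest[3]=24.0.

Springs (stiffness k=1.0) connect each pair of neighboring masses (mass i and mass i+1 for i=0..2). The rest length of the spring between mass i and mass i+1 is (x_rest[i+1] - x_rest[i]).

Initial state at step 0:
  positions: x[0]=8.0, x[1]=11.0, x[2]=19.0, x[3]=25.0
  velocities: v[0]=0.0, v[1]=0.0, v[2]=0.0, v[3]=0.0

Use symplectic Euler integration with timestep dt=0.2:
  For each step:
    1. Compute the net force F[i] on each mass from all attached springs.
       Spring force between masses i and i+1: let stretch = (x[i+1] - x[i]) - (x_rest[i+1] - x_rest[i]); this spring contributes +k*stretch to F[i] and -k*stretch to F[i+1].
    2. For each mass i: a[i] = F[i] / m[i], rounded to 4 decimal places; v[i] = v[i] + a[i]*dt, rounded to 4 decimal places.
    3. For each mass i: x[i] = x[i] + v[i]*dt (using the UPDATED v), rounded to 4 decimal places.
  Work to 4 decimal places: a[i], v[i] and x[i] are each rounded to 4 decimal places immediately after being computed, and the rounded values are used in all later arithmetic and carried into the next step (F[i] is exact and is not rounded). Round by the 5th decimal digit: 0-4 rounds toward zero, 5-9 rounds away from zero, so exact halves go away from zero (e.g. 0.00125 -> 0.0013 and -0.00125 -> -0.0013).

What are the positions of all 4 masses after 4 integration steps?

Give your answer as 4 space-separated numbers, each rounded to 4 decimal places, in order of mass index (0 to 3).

Step 0: x=[8.0000 11.0000 19.0000 25.0000] v=[0.0000 0.0000 0.0000 0.0000]
Step 1: x=[7.8800 11.2000 18.9200 25.0000] v=[-0.6000 1.0000 -0.4000 0.0000]
Step 2: x=[7.6528 11.5760 18.7744 24.9968] v=[-1.1360 1.8800 -0.7280 -0.0160]
Step 3: x=[7.3425 12.0830 18.5898 24.9847] v=[-1.5514 2.5350 -0.9232 -0.0605]
Step 4: x=[6.9818 12.6607 18.4007 24.9568] v=[-1.8033 2.8883 -0.9456 -0.1395]

Answer: 6.9818 12.6607 18.4007 24.9568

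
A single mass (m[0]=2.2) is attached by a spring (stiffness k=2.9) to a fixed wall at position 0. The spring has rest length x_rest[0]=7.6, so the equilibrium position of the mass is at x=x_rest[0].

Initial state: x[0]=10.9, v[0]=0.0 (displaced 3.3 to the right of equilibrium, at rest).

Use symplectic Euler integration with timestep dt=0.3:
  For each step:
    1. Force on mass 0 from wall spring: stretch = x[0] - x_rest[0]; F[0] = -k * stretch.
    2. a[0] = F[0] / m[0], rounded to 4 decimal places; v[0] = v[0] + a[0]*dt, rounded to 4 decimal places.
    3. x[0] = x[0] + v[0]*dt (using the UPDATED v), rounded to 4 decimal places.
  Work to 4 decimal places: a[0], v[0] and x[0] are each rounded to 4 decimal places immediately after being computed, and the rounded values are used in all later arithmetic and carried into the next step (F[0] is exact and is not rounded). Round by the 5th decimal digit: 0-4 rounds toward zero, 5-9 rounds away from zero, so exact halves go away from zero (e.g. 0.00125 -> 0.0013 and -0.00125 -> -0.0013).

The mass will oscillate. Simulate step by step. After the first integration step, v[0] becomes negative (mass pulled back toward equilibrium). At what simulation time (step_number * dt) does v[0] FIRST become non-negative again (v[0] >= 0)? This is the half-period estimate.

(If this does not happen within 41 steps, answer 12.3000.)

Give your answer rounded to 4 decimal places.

Step 0: x=[10.9000] v=[0.0000]
Step 1: x=[10.5085] v=[-1.3050]
Step 2: x=[9.7719] v=[-2.4552]
Step 3: x=[8.7777] v=[-3.3141]
Step 4: x=[7.6438] v=[-3.7798]
Step 5: x=[6.5047] v=[-3.7971]
Step 6: x=[5.4955] v=[-3.3640]
Step 7: x=[4.7360] v=[-2.5318]
Step 8: x=[4.3162] v=[-1.3992]
Step 9: x=[4.2860] v=[-0.1006]
Step 10: x=[4.6490] v=[1.2100]
First v>=0 after going negative at step 10, time=3.0000

Answer: 3.0000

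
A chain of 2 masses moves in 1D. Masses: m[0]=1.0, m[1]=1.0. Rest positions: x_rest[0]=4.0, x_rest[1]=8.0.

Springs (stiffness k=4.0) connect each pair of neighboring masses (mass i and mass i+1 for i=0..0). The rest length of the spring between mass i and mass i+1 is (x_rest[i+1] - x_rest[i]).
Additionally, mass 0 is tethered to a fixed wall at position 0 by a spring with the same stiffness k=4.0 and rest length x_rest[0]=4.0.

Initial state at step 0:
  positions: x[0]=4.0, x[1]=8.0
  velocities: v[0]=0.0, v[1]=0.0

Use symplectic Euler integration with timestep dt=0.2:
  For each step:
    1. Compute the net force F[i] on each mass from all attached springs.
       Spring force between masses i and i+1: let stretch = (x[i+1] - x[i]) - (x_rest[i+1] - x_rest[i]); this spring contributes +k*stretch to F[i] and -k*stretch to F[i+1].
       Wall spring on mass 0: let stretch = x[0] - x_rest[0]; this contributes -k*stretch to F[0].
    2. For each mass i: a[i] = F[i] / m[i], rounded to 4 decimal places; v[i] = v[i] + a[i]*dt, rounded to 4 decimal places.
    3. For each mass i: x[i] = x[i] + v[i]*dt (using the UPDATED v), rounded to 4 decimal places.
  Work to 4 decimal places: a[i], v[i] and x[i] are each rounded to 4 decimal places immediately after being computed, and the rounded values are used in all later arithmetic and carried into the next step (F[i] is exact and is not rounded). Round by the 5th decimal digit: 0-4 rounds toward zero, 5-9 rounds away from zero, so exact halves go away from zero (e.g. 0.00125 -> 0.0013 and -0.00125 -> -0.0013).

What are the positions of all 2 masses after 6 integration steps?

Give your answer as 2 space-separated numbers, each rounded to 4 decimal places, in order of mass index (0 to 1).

Answer: 4.0000 8.0000

Derivation:
Step 0: x=[4.0000 8.0000] v=[0.0000 0.0000]
Step 1: x=[4.0000 8.0000] v=[0.0000 0.0000]
Step 2: x=[4.0000 8.0000] v=[0.0000 0.0000]
Step 3: x=[4.0000 8.0000] v=[0.0000 0.0000]
Step 4: x=[4.0000 8.0000] v=[0.0000 0.0000]
Step 5: x=[4.0000 8.0000] v=[0.0000 0.0000]
Step 6: x=[4.0000 8.0000] v=[0.0000 0.0000]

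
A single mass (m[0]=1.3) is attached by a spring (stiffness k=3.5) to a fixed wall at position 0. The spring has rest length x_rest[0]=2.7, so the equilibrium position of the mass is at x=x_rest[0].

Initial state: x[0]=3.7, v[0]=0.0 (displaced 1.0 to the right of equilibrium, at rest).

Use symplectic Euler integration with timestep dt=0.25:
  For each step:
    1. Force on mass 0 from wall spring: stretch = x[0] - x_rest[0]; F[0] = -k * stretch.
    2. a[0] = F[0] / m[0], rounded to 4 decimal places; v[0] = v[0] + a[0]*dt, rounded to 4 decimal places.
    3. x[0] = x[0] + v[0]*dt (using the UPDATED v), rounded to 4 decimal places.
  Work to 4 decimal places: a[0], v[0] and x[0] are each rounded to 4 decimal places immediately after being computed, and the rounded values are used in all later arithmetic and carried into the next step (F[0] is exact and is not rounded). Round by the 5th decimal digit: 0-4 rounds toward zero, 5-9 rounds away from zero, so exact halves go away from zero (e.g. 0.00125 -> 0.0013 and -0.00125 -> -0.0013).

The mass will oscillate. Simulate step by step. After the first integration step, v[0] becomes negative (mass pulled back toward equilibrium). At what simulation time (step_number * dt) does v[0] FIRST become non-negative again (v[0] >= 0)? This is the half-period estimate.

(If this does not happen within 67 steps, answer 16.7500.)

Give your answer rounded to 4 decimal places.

Answer: 2.0000

Derivation:
Step 0: x=[3.7000] v=[0.0000]
Step 1: x=[3.5317] v=[-0.6731]
Step 2: x=[3.2235] v=[-1.2329]
Step 3: x=[2.8272] v=[-1.5853]
Step 4: x=[2.4095] v=[-1.6709]
Step 5: x=[2.0407] v=[-1.4754]
Step 6: x=[1.7828] v=[-1.0317]
Step 7: x=[1.6792] v=[-0.4144]
Step 8: x=[1.7474] v=[0.2727]
First v>=0 after going negative at step 8, time=2.0000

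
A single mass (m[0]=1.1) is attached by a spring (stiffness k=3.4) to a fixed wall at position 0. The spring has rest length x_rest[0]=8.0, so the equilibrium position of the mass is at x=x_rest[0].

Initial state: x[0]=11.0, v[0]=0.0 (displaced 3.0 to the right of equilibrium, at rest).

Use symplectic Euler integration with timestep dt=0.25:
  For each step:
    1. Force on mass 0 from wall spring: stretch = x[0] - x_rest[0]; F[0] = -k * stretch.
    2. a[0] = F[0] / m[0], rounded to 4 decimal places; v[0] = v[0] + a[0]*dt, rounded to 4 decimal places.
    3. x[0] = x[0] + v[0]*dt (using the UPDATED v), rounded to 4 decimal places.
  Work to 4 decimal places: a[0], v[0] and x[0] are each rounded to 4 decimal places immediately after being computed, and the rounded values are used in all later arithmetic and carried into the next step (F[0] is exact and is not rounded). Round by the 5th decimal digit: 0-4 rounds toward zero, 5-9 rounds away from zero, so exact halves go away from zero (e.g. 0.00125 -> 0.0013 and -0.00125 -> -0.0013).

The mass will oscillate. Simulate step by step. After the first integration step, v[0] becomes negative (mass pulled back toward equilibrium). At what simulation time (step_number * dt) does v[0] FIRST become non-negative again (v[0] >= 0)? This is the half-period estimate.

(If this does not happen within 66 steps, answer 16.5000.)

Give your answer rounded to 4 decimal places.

Step 0: x=[11.0000] v=[0.0000]
Step 1: x=[10.4205] v=[-2.3182]
Step 2: x=[9.3734] v=[-4.1886]
Step 3: x=[8.0609] v=[-5.2499]
Step 4: x=[6.7367] v=[-5.2970]
Step 5: x=[5.6565] v=[-4.3208]
Step 6: x=[5.0290] v=[-2.5099]
Step 7: x=[4.9755] v=[-0.2141]
Step 8: x=[5.5063] v=[2.1230]
First v>=0 after going negative at step 8, time=2.0000

Answer: 2.0000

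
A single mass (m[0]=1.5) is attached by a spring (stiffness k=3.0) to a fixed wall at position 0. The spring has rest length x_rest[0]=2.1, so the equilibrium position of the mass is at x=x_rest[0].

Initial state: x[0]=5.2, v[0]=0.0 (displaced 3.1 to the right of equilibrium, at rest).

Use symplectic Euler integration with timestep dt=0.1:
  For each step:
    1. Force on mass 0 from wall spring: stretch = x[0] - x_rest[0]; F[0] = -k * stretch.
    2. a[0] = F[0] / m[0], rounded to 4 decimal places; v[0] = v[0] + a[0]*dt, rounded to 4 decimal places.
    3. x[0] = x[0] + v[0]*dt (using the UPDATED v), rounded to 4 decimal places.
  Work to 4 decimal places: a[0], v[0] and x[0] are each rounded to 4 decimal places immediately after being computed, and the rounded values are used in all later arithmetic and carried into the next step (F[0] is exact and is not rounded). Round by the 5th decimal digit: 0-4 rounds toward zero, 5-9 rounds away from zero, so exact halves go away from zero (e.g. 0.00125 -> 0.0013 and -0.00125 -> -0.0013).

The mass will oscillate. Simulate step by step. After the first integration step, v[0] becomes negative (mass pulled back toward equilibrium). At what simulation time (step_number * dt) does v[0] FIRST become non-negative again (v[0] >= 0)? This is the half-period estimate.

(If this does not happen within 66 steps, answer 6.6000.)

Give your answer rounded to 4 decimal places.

Step 0: x=[5.2000] v=[0.0000]
Step 1: x=[5.1380] v=[-0.6200]
Step 2: x=[5.0152] v=[-1.2276]
Step 3: x=[4.8341] v=[-1.8106]
Step 4: x=[4.5984] v=[-2.3574]
Step 5: x=[4.3127] v=[-2.8571]
Step 6: x=[3.9827] v=[-3.2996]
Step 7: x=[3.6151] v=[-3.6761]
Step 8: x=[3.2172] v=[-3.9791]
Step 9: x=[2.7970] v=[-4.2025]
Step 10: x=[2.3628] v=[-4.3419]
Step 11: x=[1.9234] v=[-4.3945]
Step 12: x=[1.4875] v=[-4.3592]
Step 13: x=[1.0638] v=[-4.2367]
Step 14: x=[0.6609] v=[-4.0295]
Step 15: x=[0.2867] v=[-3.7417]
Step 16: x=[-0.0512] v=[-3.3790]
Step 17: x=[-0.3461] v=[-2.9488]
Step 18: x=[-0.5921] v=[-2.4596]
Step 19: x=[-0.7842] v=[-1.9212]
Step 20: x=[-0.9186] v=[-1.3444]
Step 21: x=[-0.9927] v=[-0.7407]
Step 22: x=[-1.0049] v=[-0.1222]
Step 23: x=[-0.9550] v=[0.4988]
First v>=0 after going negative at step 23, time=2.3000

Answer: 2.3000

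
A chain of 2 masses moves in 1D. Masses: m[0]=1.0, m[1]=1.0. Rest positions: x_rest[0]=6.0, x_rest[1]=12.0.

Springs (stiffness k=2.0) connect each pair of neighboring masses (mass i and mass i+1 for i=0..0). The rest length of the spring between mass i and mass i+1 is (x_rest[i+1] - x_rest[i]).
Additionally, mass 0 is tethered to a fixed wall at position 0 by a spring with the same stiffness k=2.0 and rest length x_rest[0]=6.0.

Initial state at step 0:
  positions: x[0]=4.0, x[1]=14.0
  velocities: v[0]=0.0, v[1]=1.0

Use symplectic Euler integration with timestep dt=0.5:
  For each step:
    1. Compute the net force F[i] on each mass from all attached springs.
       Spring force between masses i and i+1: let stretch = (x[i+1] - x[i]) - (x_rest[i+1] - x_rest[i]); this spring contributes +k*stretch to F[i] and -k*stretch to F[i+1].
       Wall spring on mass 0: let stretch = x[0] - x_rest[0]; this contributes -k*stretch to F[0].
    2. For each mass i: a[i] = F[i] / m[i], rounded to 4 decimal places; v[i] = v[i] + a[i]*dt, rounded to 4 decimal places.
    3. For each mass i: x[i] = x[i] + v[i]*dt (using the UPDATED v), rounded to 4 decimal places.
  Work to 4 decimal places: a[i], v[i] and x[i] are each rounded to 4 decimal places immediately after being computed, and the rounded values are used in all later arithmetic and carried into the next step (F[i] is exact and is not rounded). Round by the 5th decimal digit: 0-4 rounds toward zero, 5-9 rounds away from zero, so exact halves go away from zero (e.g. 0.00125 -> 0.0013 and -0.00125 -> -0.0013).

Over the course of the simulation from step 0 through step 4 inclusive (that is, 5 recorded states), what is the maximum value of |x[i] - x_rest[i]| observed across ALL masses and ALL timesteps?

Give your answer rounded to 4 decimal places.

Step 0: x=[4.0000 14.0000] v=[0.0000 1.0000]
Step 1: x=[7.0000 12.5000] v=[6.0000 -3.0000]
Step 2: x=[9.2500 11.2500] v=[4.5000 -2.5000]
Step 3: x=[7.8750 12.0000] v=[-2.7500 1.5000]
Step 4: x=[4.6250 13.6875] v=[-6.5000 3.3750]
Max displacement = 3.2500

Answer: 3.2500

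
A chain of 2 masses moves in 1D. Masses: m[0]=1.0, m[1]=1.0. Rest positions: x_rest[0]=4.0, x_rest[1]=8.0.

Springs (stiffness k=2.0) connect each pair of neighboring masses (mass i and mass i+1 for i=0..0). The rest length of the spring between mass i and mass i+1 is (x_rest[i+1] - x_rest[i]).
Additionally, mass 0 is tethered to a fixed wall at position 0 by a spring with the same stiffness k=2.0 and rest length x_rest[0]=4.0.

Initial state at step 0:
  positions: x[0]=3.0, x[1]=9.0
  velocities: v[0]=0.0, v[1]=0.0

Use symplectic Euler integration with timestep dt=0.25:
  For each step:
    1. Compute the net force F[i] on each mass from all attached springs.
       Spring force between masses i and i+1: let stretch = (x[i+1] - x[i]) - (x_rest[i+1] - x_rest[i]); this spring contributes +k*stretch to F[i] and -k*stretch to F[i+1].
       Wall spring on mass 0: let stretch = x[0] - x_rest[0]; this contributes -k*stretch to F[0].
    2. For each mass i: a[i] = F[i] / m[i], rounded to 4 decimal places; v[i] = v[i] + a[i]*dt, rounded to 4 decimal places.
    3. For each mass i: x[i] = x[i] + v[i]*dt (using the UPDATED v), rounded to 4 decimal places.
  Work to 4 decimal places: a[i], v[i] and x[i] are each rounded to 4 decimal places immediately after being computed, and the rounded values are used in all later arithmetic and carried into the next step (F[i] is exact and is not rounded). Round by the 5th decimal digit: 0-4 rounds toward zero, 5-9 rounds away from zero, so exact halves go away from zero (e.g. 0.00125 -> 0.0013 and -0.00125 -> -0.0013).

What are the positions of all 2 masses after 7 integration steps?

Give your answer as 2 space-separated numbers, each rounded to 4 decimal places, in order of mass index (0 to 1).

Answer: 4.4195 7.7134

Derivation:
Step 0: x=[3.0000 9.0000] v=[0.0000 0.0000]
Step 1: x=[3.3750 8.7500] v=[1.5000 -1.0000]
Step 2: x=[4.0000 8.3281] v=[2.5000 -1.6875]
Step 3: x=[4.6660 7.8652] v=[2.6641 -1.8516]
Step 4: x=[5.1487 7.5024] v=[1.9307 -1.4512]
Step 5: x=[5.2820 7.3454] v=[0.5332 -0.6281]
Step 6: x=[5.0130 7.4305] v=[-1.0761 0.3402]
Step 7: x=[4.4195 7.7134] v=[-2.3739 1.1315]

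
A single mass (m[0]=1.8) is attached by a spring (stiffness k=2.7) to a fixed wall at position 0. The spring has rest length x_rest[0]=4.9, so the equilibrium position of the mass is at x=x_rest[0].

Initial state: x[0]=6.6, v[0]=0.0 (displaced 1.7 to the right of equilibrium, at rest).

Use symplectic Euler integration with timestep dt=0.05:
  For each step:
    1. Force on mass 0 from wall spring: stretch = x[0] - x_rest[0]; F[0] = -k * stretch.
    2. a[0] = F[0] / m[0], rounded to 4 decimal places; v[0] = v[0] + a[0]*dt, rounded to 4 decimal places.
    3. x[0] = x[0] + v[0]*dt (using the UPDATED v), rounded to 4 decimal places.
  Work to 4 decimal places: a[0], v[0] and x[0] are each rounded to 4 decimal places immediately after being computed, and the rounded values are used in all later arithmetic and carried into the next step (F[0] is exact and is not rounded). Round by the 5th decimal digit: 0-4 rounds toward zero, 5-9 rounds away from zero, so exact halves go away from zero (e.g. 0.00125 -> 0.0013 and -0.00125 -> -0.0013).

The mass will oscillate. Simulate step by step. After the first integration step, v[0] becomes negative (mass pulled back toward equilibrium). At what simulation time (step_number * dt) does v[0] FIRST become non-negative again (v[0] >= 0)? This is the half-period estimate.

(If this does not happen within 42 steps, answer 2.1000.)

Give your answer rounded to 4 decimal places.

Answer: 2.1000

Derivation:
Step 0: x=[6.6000] v=[0.0000]
Step 1: x=[6.5936] v=[-0.1275]
Step 2: x=[6.5809] v=[-0.2545]
Step 3: x=[6.5619] v=[-0.3806]
Step 4: x=[6.5366] v=[-0.5052]
Step 5: x=[6.5052] v=[-0.6279]
Step 6: x=[6.4678] v=[-0.7483]
Step 7: x=[6.4245] v=[-0.8659]
Step 8: x=[6.3755] v=[-0.9802]
Step 9: x=[6.3210] v=[-1.0909]
Step 10: x=[6.2611] v=[-1.1975]
Step 11: x=[6.1961] v=[-1.2996]
Step 12: x=[6.1263] v=[-1.3968]
Step 13: x=[6.0519] v=[-1.4888]
Step 14: x=[5.9731] v=[-1.5752]
Step 15: x=[5.8903] v=[-1.6557]
Step 16: x=[5.8038] v=[-1.7300]
Step 17: x=[5.7139] v=[-1.7978]
Step 18: x=[5.6210] v=[-1.8588]
Step 19: x=[5.5254] v=[-1.9129]
Step 20: x=[5.4274] v=[-1.9598]
Step 21: x=[5.3274] v=[-1.9994]
Step 22: x=[5.2258] v=[-2.0315]
Step 23: x=[5.1230] v=[-2.0559]
Step 24: x=[5.0194] v=[-2.0726]
Step 25: x=[4.9153] v=[-2.0816]
Step 26: x=[4.8112] v=[-2.0828]
Step 27: x=[4.7074] v=[-2.0761]
Step 28: x=[4.6043] v=[-2.0617]
Step 29: x=[4.5023] v=[-2.0395]
Step 30: x=[4.4018] v=[-2.0097]
Step 31: x=[4.3032] v=[-1.9723]
Step 32: x=[4.2068] v=[-1.9275]
Step 33: x=[4.1130] v=[-1.8755]
Step 34: x=[4.0222] v=[-1.8165]
Step 35: x=[3.9347] v=[-1.7507]
Step 36: x=[3.8508] v=[-1.6783]
Step 37: x=[3.7708] v=[-1.5996]
Step 38: x=[3.6951] v=[-1.5149]
Step 39: x=[3.6239] v=[-1.4245]
Step 40: x=[3.5575] v=[-1.3288]
Step 41: x=[3.4961] v=[-1.2281]
Step 42: x=[3.4400] v=[-1.1228]
v[0] did not become non-negative within 42 steps; using fallback time=2.1000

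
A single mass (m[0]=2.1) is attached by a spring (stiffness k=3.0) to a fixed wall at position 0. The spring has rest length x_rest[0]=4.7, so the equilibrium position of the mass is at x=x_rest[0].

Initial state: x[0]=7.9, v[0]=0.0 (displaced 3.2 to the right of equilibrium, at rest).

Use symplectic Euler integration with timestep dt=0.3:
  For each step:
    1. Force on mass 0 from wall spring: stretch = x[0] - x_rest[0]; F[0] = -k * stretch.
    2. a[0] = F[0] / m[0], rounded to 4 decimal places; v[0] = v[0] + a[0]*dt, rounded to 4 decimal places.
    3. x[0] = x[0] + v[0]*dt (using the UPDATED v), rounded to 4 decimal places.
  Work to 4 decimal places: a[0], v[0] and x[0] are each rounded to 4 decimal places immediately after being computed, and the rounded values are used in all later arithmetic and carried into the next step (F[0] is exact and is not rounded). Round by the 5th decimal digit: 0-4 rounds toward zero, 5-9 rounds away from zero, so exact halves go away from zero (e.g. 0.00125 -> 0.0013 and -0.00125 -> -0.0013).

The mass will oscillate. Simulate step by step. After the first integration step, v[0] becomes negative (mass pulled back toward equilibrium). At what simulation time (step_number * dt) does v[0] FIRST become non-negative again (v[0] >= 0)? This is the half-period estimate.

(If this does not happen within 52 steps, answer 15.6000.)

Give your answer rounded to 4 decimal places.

Step 0: x=[7.9000] v=[0.0000]
Step 1: x=[7.4886] v=[-1.3714]
Step 2: x=[6.7187] v=[-2.5665]
Step 3: x=[5.6892] v=[-3.4317]
Step 4: x=[4.5325] v=[-3.8556]
Step 5: x=[3.3974] v=[-3.7838]
Step 6: x=[2.4298] v=[-3.2255]
Step 7: x=[1.7540] v=[-2.2526]
Step 8: x=[1.4570] v=[-0.9900]
Step 9: x=[1.5770] v=[0.3999]
First v>=0 after going negative at step 9, time=2.7000

Answer: 2.7000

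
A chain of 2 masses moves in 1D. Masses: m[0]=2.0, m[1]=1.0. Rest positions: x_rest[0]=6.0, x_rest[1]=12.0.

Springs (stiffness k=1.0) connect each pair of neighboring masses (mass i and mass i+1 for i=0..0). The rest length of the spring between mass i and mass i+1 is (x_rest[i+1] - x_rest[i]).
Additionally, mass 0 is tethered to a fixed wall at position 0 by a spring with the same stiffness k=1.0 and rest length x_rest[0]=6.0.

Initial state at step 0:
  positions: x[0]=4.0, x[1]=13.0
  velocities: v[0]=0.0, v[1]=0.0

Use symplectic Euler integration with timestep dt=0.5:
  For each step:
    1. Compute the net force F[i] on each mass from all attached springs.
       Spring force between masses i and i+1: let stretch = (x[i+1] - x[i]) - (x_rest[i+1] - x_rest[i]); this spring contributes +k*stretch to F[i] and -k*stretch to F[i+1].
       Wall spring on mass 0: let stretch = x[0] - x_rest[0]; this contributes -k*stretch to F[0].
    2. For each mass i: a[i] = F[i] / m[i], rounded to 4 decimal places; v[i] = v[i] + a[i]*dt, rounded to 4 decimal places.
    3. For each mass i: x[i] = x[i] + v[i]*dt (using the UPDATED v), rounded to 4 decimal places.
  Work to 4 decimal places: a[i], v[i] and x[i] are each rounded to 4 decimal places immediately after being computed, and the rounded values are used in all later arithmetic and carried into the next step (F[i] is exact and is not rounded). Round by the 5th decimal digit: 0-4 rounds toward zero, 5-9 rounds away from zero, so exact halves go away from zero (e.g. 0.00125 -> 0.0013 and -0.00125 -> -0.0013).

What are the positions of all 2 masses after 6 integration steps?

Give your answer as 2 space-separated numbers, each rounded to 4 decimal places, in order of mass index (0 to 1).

Answer: 6.6657 11.4137

Derivation:
Step 0: x=[4.0000 13.0000] v=[0.0000 0.0000]
Step 1: x=[4.6250 12.2500] v=[1.2500 -1.5000]
Step 2: x=[5.6250 11.0938] v=[2.0000 -2.3125]
Step 3: x=[6.6055 10.0704] v=[1.9610 -2.0469]
Step 4: x=[7.1935 9.6807] v=[1.1759 -0.7794]
Step 5: x=[7.1932 10.1692] v=[-0.0007 0.9770]
Step 6: x=[6.6657 11.4137] v=[-1.0550 2.4890]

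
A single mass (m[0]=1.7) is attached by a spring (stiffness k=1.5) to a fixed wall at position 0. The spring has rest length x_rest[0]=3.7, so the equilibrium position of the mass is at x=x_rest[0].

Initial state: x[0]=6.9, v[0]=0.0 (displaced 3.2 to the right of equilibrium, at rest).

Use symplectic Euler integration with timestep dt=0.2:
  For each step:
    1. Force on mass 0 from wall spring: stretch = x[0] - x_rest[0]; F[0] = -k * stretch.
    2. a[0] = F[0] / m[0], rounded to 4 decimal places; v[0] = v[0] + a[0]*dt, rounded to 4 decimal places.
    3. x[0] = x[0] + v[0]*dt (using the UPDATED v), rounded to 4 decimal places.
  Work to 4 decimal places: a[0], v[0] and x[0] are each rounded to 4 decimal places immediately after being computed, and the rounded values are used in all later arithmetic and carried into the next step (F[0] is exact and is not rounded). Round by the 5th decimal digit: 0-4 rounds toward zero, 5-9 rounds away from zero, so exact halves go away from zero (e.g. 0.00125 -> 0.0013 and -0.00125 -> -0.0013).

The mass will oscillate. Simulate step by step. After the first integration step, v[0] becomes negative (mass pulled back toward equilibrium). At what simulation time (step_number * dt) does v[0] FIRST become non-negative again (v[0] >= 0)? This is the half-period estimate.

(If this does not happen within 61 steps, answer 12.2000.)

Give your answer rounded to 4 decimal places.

Step 0: x=[6.9000] v=[0.0000]
Step 1: x=[6.7871] v=[-0.5647]
Step 2: x=[6.5652] v=[-1.1095]
Step 3: x=[6.2422] v=[-1.6151]
Step 4: x=[5.8295] v=[-2.0637]
Step 5: x=[5.3416] v=[-2.4395]
Step 6: x=[4.7958] v=[-2.7292]
Step 7: x=[4.2113] v=[-2.9226]
Step 8: x=[3.6087] v=[-3.0128]
Step 9: x=[3.0094] v=[-2.9967]
Step 10: x=[2.4344] v=[-2.8748]
Step 11: x=[1.9041] v=[-2.6515]
Step 12: x=[1.4372] v=[-2.3346]
Step 13: x=[1.0501] v=[-1.9353]
Step 14: x=[0.7566] v=[-1.4677]
Step 15: x=[0.5669] v=[-0.9483]
Step 16: x=[0.4878] v=[-0.3954]
Step 17: x=[0.5221] v=[0.1715]
First v>=0 after going negative at step 17, time=3.4000

Answer: 3.4000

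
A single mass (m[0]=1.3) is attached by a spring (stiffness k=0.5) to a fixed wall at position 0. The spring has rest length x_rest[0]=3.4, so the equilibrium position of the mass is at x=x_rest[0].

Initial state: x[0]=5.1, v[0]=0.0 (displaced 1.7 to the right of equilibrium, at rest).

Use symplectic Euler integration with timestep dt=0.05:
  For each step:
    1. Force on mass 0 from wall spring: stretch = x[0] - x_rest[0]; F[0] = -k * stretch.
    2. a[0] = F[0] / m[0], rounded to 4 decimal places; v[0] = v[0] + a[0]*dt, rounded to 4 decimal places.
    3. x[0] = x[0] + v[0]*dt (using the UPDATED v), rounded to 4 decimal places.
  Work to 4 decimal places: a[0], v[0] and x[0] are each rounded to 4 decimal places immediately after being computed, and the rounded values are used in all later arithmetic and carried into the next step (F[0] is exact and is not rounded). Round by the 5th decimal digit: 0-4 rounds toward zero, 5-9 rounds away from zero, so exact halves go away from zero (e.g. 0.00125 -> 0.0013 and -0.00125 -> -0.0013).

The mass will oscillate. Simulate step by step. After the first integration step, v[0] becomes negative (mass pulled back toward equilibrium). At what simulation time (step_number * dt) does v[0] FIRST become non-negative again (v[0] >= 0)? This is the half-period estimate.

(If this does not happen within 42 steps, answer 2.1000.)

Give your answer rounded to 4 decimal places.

Answer: 2.1000

Derivation:
Step 0: x=[5.1000] v=[0.0000]
Step 1: x=[5.0984] v=[-0.0327]
Step 2: x=[5.0951] v=[-0.0654]
Step 3: x=[5.0902] v=[-0.0980]
Step 4: x=[5.0837] v=[-0.1305]
Step 5: x=[5.0756] v=[-0.1629]
Step 6: x=[5.0658] v=[-0.1951]
Step 7: x=[5.0544] v=[-0.2271]
Step 8: x=[5.0415] v=[-0.2589]
Step 9: x=[5.0270] v=[-0.2905]
Step 10: x=[5.0109] v=[-0.3218]
Step 11: x=[4.9933] v=[-0.3528]
Step 12: x=[4.9741] v=[-0.3834]
Step 13: x=[4.9534] v=[-0.4137]
Step 14: x=[4.9312] v=[-0.4436]
Step 15: x=[4.9076] v=[-0.4730]
Step 16: x=[4.8825] v=[-0.5020]
Step 17: x=[4.8560] v=[-0.5305]
Step 18: x=[4.8281] v=[-0.5585]
Step 19: x=[4.7988] v=[-0.5860]
Step 20: x=[4.7682] v=[-0.6129]
Step 21: x=[4.7362] v=[-0.6392]
Step 22: x=[4.7030] v=[-0.6649]
Step 23: x=[4.6685] v=[-0.6900]
Step 24: x=[4.6328] v=[-0.7144]
Step 25: x=[4.5959] v=[-0.7381]
Step 26: x=[4.5578] v=[-0.7611]
Step 27: x=[4.5186] v=[-0.7834]
Step 28: x=[4.4784] v=[-0.8049]
Step 29: x=[4.4371] v=[-0.8256]
Step 30: x=[4.3948] v=[-0.8455]
Step 31: x=[4.3516] v=[-0.8646]
Step 32: x=[4.3075] v=[-0.8829]
Step 33: x=[4.2625] v=[-0.9004]
Step 34: x=[4.2167] v=[-0.9170]
Step 35: x=[4.1701] v=[-0.9327]
Step 36: x=[4.1227] v=[-0.9475]
Step 37: x=[4.0746] v=[-0.9614]
Step 38: x=[4.0259] v=[-0.9744]
Step 39: x=[3.9766] v=[-0.9864]
Step 40: x=[3.9267] v=[-0.9975]
Step 41: x=[3.8763] v=[-1.0076]
Step 42: x=[3.8255] v=[-1.0168]
v[0] did not become non-negative within 42 steps; using fallback time=2.1000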